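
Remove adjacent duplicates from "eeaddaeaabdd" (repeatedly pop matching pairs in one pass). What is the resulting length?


Input: eeaddaeaabdd
Stack-based adjacent duplicate removal:
  Read 'e': push. Stack: e
  Read 'e': matches stack top 'e' => pop. Stack: (empty)
  Read 'a': push. Stack: a
  Read 'd': push. Stack: ad
  Read 'd': matches stack top 'd' => pop. Stack: a
  Read 'a': matches stack top 'a' => pop. Stack: (empty)
  Read 'e': push. Stack: e
  Read 'a': push. Stack: ea
  Read 'a': matches stack top 'a' => pop. Stack: e
  Read 'b': push. Stack: eb
  Read 'd': push. Stack: ebd
  Read 'd': matches stack top 'd' => pop. Stack: eb
Final stack: "eb" (length 2)

2


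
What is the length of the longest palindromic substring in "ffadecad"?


Input: "ffadecad"
Checking substrings for palindromes:
  [0:2] "ff" (len 2) => palindrome
Longest palindromic substring: "ff" with length 2

2


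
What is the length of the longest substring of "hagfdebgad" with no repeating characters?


Input: "hagfdebgad"
Sliding window (track last position of each char):
  Position 0 ('h'): window [0,0] length 1 -- new best
  Position 1 ('a'): window [0,1] length 2 -- new best
  Position 2 ('g'): window [0,2] length 3 -- new best
  Position 3 ('f'): window [0,3] length 4 -- new best
  Position 4 ('d'): window [0,4] length 5 -- new best
  Position 5 ('e'): window [0,5] length 6 -- new best
  Position 6 ('b'): window [0,6] length 7 -- new best
  Position 7 ('g'): repeat (last at 2), move window start to 3
  Position 7 ('g'): window [3,7] length 5
  Position 8 ('a'): window [3,8] length 6
  Position 9 ('d'): repeat (last at 4), move window start to 5
  Position 9 ('d'): window [5,9] length 5
Longest substring with no repeats: "hagfdeb" with length 7

7


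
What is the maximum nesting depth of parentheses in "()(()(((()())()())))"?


Input: "()(()(((()())()())))"
Tracking depth:
  Position 0 '(': depth becomes 1
  Position 1 ')': depth becomes 0
  Position 2 '(': depth becomes 1
  Position 3 '(': depth becomes 2
  Position 4 ')': depth becomes 1
  Position 5 '(': depth becomes 2
  Position 6 '(': depth becomes 3
  Position 7 '(': depth becomes 4
  Position 8 '(': depth becomes 5
  Position 9 ')': depth becomes 4
  Position 10 '(': depth becomes 5
  Position 11 ')': depth becomes 4
  Position 12 ')': depth becomes 3
  Position 13 '(': depth becomes 4
  Position 14 ')': depth becomes 3
  Position 15 '(': depth becomes 4
  Position 16 ')': depth becomes 3
  Position 17 ')': depth becomes 2
  Position 18 ')': depth becomes 1
  Position 19 ')': depth becomes 0
Maximum depth reached: 5

5


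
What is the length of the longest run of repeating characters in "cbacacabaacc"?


Input: "cbacacabaacc"
Scanning for longest run:
  Position 1 ('b'): new char, reset run to 1
  Position 2 ('a'): new char, reset run to 1
  Position 3 ('c'): new char, reset run to 1
  Position 4 ('a'): new char, reset run to 1
  Position 5 ('c'): new char, reset run to 1
  Position 6 ('a'): new char, reset run to 1
  Position 7 ('b'): new char, reset run to 1
  Position 8 ('a'): new char, reset run to 1
  Position 9 ('a'): continues run of 'a', length=2
  Position 10 ('c'): new char, reset run to 1
  Position 11 ('c'): continues run of 'c', length=2
Longest run: 'a' with length 2

2


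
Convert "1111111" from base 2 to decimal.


Input: "1111111" in base 2
Positional expansion:
  Digit '1' (value 1) x 2^6 = 64
  Digit '1' (value 1) x 2^5 = 32
  Digit '1' (value 1) x 2^4 = 16
  Digit '1' (value 1) x 2^3 = 8
  Digit '1' (value 1) x 2^2 = 4
  Digit '1' (value 1) x 2^1 = 2
  Digit '1' (value 1) x 2^0 = 1
Sum = 127

127


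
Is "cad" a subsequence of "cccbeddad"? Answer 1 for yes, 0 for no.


Check if "cad" is a subsequence of "cccbeddad"
Greedy scan:
  Position 0 ('c'): matches sub[0] = 'c'
  Position 1 ('c'): no match needed
  Position 2 ('c'): no match needed
  Position 3 ('b'): no match needed
  Position 4 ('e'): no match needed
  Position 5 ('d'): no match needed
  Position 6 ('d'): no match needed
  Position 7 ('a'): matches sub[1] = 'a'
  Position 8 ('d'): matches sub[2] = 'd'
All 3 characters matched => is a subsequence

1


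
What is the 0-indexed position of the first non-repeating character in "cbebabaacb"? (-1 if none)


Input: cbebabaacb
Character frequencies:
  'a': 3
  'b': 4
  'c': 2
  'e': 1
Scanning left to right for freq == 1:
  Position 0 ('c'): freq=2, skip
  Position 1 ('b'): freq=4, skip
  Position 2 ('e'): unique! => answer = 2

2


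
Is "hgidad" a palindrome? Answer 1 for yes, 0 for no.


Input: hgidad
Reversed: dadigh
  Compare pos 0 ('h') with pos 5 ('d'): MISMATCH
  Compare pos 1 ('g') with pos 4 ('a'): MISMATCH
  Compare pos 2 ('i') with pos 3 ('d'): MISMATCH
Result: not a palindrome

0


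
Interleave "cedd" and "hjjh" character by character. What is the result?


Interleaving "cedd" and "hjjh":
  Position 0: 'c' from first, 'h' from second => "ch"
  Position 1: 'e' from first, 'j' from second => "ej"
  Position 2: 'd' from first, 'j' from second => "dj"
  Position 3: 'd' from first, 'h' from second => "dh"
Result: chejdjdh

chejdjdh


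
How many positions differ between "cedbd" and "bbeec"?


Comparing "cedbd" and "bbeec" position by position:
  Position 0: 'c' vs 'b' => DIFFER
  Position 1: 'e' vs 'b' => DIFFER
  Position 2: 'd' vs 'e' => DIFFER
  Position 3: 'b' vs 'e' => DIFFER
  Position 4: 'd' vs 'c' => DIFFER
Positions that differ: 5

5


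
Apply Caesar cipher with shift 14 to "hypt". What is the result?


Caesar cipher: shift "hypt" by 14
  'h' (pos 7) + 14 = pos 21 = 'v'
  'y' (pos 24) + 14 = pos 12 = 'm'
  'p' (pos 15) + 14 = pos 3 = 'd'
  't' (pos 19) + 14 = pos 7 = 'h'
Result: vmdh

vmdh


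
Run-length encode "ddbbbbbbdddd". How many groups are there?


Input: ddbbbbbbdddd
Scanning for consecutive runs:
  Group 1: 'd' x 2 (positions 0-1)
  Group 2: 'b' x 6 (positions 2-7)
  Group 3: 'd' x 4 (positions 8-11)
Total groups: 3

3


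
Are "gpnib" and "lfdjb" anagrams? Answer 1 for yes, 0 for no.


Strings: "gpnib", "lfdjb"
Sorted first:  bginp
Sorted second: bdfjl
Differ at position 1: 'g' vs 'd' => not anagrams

0


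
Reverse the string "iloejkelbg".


Input: iloejkelbg
Reading characters right to left:
  Position 9: 'g'
  Position 8: 'b'
  Position 7: 'l'
  Position 6: 'e'
  Position 5: 'k'
  Position 4: 'j'
  Position 3: 'e'
  Position 2: 'o'
  Position 1: 'l'
  Position 0: 'i'
Reversed: gblekjeoli

gblekjeoli


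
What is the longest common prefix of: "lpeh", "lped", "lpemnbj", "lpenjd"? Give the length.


Words: lpeh, lped, lpemnbj, lpenjd
  Position 0: all 'l' => match
  Position 1: all 'p' => match
  Position 2: all 'e' => match
  Position 3: ('h', 'd', 'm', 'n') => mismatch, stop
LCP = "lpe" (length 3)

3


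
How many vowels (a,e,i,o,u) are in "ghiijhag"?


Input: ghiijhag
Checking each character:
  'g' at position 0: consonant
  'h' at position 1: consonant
  'i' at position 2: vowel (running total: 1)
  'i' at position 3: vowel (running total: 2)
  'j' at position 4: consonant
  'h' at position 5: consonant
  'a' at position 6: vowel (running total: 3)
  'g' at position 7: consonant
Total vowels: 3

3


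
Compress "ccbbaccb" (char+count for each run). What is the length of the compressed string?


Input: ccbbaccb
Runs:
  'c' x 2 => "c2"
  'b' x 2 => "b2"
  'a' x 1 => "a1"
  'c' x 2 => "c2"
  'b' x 1 => "b1"
Compressed: "c2b2a1c2b1"
Compressed length: 10

10


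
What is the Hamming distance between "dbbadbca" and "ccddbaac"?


Comparing "dbbadbca" and "ccddbaac" position by position:
  Position 0: 'd' vs 'c' => differ
  Position 1: 'b' vs 'c' => differ
  Position 2: 'b' vs 'd' => differ
  Position 3: 'a' vs 'd' => differ
  Position 4: 'd' vs 'b' => differ
  Position 5: 'b' vs 'a' => differ
  Position 6: 'c' vs 'a' => differ
  Position 7: 'a' vs 'c' => differ
Total differences (Hamming distance): 8

8


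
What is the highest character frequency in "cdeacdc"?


Input: cdeacdc
Character counts:
  'a': 1
  'c': 3
  'd': 2
  'e': 1
Maximum frequency: 3

3


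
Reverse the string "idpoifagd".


Input: idpoifagd
Reading characters right to left:
  Position 8: 'd'
  Position 7: 'g'
  Position 6: 'a'
  Position 5: 'f'
  Position 4: 'i'
  Position 3: 'o'
  Position 2: 'p'
  Position 1: 'd'
  Position 0: 'i'
Reversed: dgafiopdi

dgafiopdi


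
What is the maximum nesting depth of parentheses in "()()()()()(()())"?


Input: "()()()()()(()())"
Tracking depth:
  Position 0 '(': depth becomes 1
  Position 1 ')': depth becomes 0
  Position 2 '(': depth becomes 1
  Position 3 ')': depth becomes 0
  Position 4 '(': depth becomes 1
  Position 5 ')': depth becomes 0
  Position 6 '(': depth becomes 1
  Position 7 ')': depth becomes 0
  Position 8 '(': depth becomes 1
  Position 9 ')': depth becomes 0
  Position 10 '(': depth becomes 1
  Position 11 '(': depth becomes 2
  Position 12 ')': depth becomes 1
  Position 13 '(': depth becomes 2
  Position 14 ')': depth becomes 1
  Position 15 ')': depth becomes 0
Maximum depth reached: 2

2


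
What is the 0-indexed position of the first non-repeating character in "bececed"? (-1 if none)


Input: bececed
Character frequencies:
  'b': 1
  'c': 2
  'd': 1
  'e': 3
Scanning left to right for freq == 1:
  Position 0 ('b'): unique! => answer = 0

0


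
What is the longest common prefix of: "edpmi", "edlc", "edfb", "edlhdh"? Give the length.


Words: edpmi, edlc, edfb, edlhdh
  Position 0: all 'e' => match
  Position 1: all 'd' => match
  Position 2: ('p', 'l', 'f', 'l') => mismatch, stop
LCP = "ed" (length 2)

2


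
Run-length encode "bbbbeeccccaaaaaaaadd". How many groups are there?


Input: bbbbeeccccaaaaaaaadd
Scanning for consecutive runs:
  Group 1: 'b' x 4 (positions 0-3)
  Group 2: 'e' x 2 (positions 4-5)
  Group 3: 'c' x 4 (positions 6-9)
  Group 4: 'a' x 8 (positions 10-17)
  Group 5: 'd' x 2 (positions 18-19)
Total groups: 5

5


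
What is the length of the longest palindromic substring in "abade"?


Input: "abade"
Checking substrings for palindromes:
  [0:3] "aba" (len 3) => palindrome
Longest palindromic substring: "aba" with length 3

3


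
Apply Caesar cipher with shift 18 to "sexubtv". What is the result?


Caesar cipher: shift "sexubtv" by 18
  's' (pos 18) + 18 = pos 10 = 'k'
  'e' (pos 4) + 18 = pos 22 = 'w'
  'x' (pos 23) + 18 = pos 15 = 'p'
  'u' (pos 20) + 18 = pos 12 = 'm'
  'b' (pos 1) + 18 = pos 19 = 't'
  't' (pos 19) + 18 = pos 11 = 'l'
  'v' (pos 21) + 18 = pos 13 = 'n'
Result: kwpmtln

kwpmtln


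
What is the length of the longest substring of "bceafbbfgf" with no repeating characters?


Input: "bceafbbfgf"
Sliding window (track last position of each char):
  Position 0 ('b'): window [0,0] length 1 -- new best
  Position 1 ('c'): window [0,1] length 2 -- new best
  Position 2 ('e'): window [0,2] length 3 -- new best
  Position 3 ('a'): window [0,3] length 4 -- new best
  Position 4 ('f'): window [0,4] length 5 -- new best
  Position 5 ('b'): repeat (last at 0), move window start to 1
  Position 5 ('b'): window [1,5] length 5
  Position 6 ('b'): repeat (last at 5), move window start to 6
  Position 6 ('b'): window [6,6] length 1
  Position 7 ('f'): window [6,7] length 2
  Position 8 ('g'): window [6,8] length 3
  Position 9 ('f'): repeat (last at 7), move window start to 8
  Position 9 ('f'): window [8,9] length 2
Longest substring with no repeats: "bceaf" with length 5

5


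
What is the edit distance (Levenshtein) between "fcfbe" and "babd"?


Computing edit distance: "fcfbe" -> "babd"
DP table:
           b    a    b    d
      0    1    2    3    4
  f   1    1    2    3    4
  c   2    2    2    3    4
  f   3    3    3    3    4
  b   4    3    4    3    4
  e   5    4    4    4    4
Edit distance = dp[5][4] = 4

4


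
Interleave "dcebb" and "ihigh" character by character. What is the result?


Interleaving "dcebb" and "ihigh":
  Position 0: 'd' from first, 'i' from second => "di"
  Position 1: 'c' from first, 'h' from second => "ch"
  Position 2: 'e' from first, 'i' from second => "ei"
  Position 3: 'b' from first, 'g' from second => "bg"
  Position 4: 'b' from first, 'h' from second => "bh"
Result: dicheibgbh

dicheibgbh


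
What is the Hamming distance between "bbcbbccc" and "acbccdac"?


Comparing "bbcbbccc" and "acbccdac" position by position:
  Position 0: 'b' vs 'a' => differ
  Position 1: 'b' vs 'c' => differ
  Position 2: 'c' vs 'b' => differ
  Position 3: 'b' vs 'c' => differ
  Position 4: 'b' vs 'c' => differ
  Position 5: 'c' vs 'd' => differ
  Position 6: 'c' vs 'a' => differ
  Position 7: 'c' vs 'c' => same
Total differences (Hamming distance): 7

7


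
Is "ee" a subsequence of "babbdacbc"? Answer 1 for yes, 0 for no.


Check if "ee" is a subsequence of "babbdacbc"
Greedy scan:
  Position 0 ('b'): no match needed
  Position 1 ('a'): no match needed
  Position 2 ('b'): no match needed
  Position 3 ('b'): no match needed
  Position 4 ('d'): no match needed
  Position 5 ('a'): no match needed
  Position 6 ('c'): no match needed
  Position 7 ('b'): no match needed
  Position 8 ('c'): no match needed
Only matched 0/2 characters => not a subsequence

0


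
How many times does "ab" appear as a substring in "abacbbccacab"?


Searching for "ab" in "abacbbccacab"
Scanning each position:
  Position 0: "ab" => MATCH
  Position 1: "ba" => no
  Position 2: "ac" => no
  Position 3: "cb" => no
  Position 4: "bb" => no
  Position 5: "bc" => no
  Position 6: "cc" => no
  Position 7: "ca" => no
  Position 8: "ac" => no
  Position 9: "ca" => no
  Position 10: "ab" => MATCH
Total occurrences: 2

2


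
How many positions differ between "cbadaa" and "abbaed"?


Comparing "cbadaa" and "abbaed" position by position:
  Position 0: 'c' vs 'a' => DIFFER
  Position 1: 'b' vs 'b' => same
  Position 2: 'a' vs 'b' => DIFFER
  Position 3: 'd' vs 'a' => DIFFER
  Position 4: 'a' vs 'e' => DIFFER
  Position 5: 'a' vs 'd' => DIFFER
Positions that differ: 5

5


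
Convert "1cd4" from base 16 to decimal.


Input: "1cd4" in base 16
Positional expansion:
  Digit '1' (value 1) x 16^3 = 4096
  Digit 'c' (value 12) x 16^2 = 3072
  Digit 'd' (value 13) x 16^1 = 208
  Digit '4' (value 4) x 16^0 = 4
Sum = 7380

7380


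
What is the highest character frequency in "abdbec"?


Input: abdbec
Character counts:
  'a': 1
  'b': 2
  'c': 1
  'd': 1
  'e': 1
Maximum frequency: 2

2


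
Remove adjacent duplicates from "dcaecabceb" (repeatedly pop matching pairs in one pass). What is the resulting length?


Input: dcaecabceb
Stack-based adjacent duplicate removal:
  Read 'd': push. Stack: d
  Read 'c': push. Stack: dc
  Read 'a': push. Stack: dca
  Read 'e': push. Stack: dcae
  Read 'c': push. Stack: dcaec
  Read 'a': push. Stack: dcaeca
  Read 'b': push. Stack: dcaecab
  Read 'c': push. Stack: dcaecabc
  Read 'e': push. Stack: dcaecabce
  Read 'b': push. Stack: dcaecabceb
Final stack: "dcaecabceb" (length 10)

10


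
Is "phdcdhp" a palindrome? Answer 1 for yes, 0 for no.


Input: phdcdhp
Reversed: phdcdhp
  Compare pos 0 ('p') with pos 6 ('p'): match
  Compare pos 1 ('h') with pos 5 ('h'): match
  Compare pos 2 ('d') with pos 4 ('d'): match
Result: palindrome

1


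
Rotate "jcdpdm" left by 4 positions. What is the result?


Input: "jcdpdm", rotate left by 4
First 4 characters: "jcdp"
Remaining characters: "dm"
Concatenate remaining + first: "dm" + "jcdp" = "dmjcdp"

dmjcdp


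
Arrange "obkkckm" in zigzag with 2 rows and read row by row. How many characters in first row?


Zigzag "obkkckm" into 2 rows:
Placing characters:
  'o' => row 0
  'b' => row 1
  'k' => row 0
  'k' => row 1
  'c' => row 0
  'k' => row 1
  'm' => row 0
Rows:
  Row 0: "okcm"
  Row 1: "bkk"
First row length: 4

4


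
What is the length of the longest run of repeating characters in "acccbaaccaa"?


Input: "acccbaaccaa"
Scanning for longest run:
  Position 1 ('c'): new char, reset run to 1
  Position 2 ('c'): continues run of 'c', length=2
  Position 3 ('c'): continues run of 'c', length=3
  Position 4 ('b'): new char, reset run to 1
  Position 5 ('a'): new char, reset run to 1
  Position 6 ('a'): continues run of 'a', length=2
  Position 7 ('c'): new char, reset run to 1
  Position 8 ('c'): continues run of 'c', length=2
  Position 9 ('a'): new char, reset run to 1
  Position 10 ('a'): continues run of 'a', length=2
Longest run: 'c' with length 3

3


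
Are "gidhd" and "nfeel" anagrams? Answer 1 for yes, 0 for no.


Strings: "gidhd", "nfeel"
Sorted first:  ddghi
Sorted second: eefln
Differ at position 0: 'd' vs 'e' => not anagrams

0


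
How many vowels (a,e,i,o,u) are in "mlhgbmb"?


Input: mlhgbmb
Checking each character:
  'm' at position 0: consonant
  'l' at position 1: consonant
  'h' at position 2: consonant
  'g' at position 3: consonant
  'b' at position 4: consonant
  'm' at position 5: consonant
  'b' at position 6: consonant
Total vowels: 0

0


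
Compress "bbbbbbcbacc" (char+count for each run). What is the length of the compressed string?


Input: bbbbbbcbacc
Runs:
  'b' x 6 => "b6"
  'c' x 1 => "c1"
  'b' x 1 => "b1"
  'a' x 1 => "a1"
  'c' x 2 => "c2"
Compressed: "b6c1b1a1c2"
Compressed length: 10

10


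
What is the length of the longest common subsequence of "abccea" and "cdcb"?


LCS of "abccea" and "cdcb"
DP table:
           c    d    c    b
      0    0    0    0    0
  a   0    0    0    0    0
  b   0    0    0    0    1
  c   0    1    1    1    1
  c   0    1    1    2    2
  e   0    1    1    2    2
  a   0    1    1    2    2
LCS length = dp[6][4] = 2

2


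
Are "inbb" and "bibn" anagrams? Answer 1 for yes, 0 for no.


Strings: "inbb", "bibn"
Sorted first:  bbin
Sorted second: bbin
Sorted forms match => anagrams

1


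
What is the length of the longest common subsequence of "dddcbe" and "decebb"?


LCS of "dddcbe" and "decebb"
DP table:
           d    e    c    e    b    b
      0    0    0    0    0    0    0
  d   0    1    1    1    1    1    1
  d   0    1    1    1    1    1    1
  d   0    1    1    1    1    1    1
  c   0    1    1    2    2    2    2
  b   0    1    1    2    2    3    3
  e   0    1    2    2    3    3    3
LCS length = dp[6][6] = 3

3


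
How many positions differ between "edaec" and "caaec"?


Comparing "edaec" and "caaec" position by position:
  Position 0: 'e' vs 'c' => DIFFER
  Position 1: 'd' vs 'a' => DIFFER
  Position 2: 'a' vs 'a' => same
  Position 3: 'e' vs 'e' => same
  Position 4: 'c' vs 'c' => same
Positions that differ: 2

2


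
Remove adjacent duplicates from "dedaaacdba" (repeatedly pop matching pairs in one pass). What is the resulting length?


Input: dedaaacdba
Stack-based adjacent duplicate removal:
  Read 'd': push. Stack: d
  Read 'e': push. Stack: de
  Read 'd': push. Stack: ded
  Read 'a': push. Stack: deda
  Read 'a': matches stack top 'a' => pop. Stack: ded
  Read 'a': push. Stack: deda
  Read 'c': push. Stack: dedac
  Read 'd': push. Stack: dedacd
  Read 'b': push. Stack: dedacdb
  Read 'a': push. Stack: dedacdba
Final stack: "dedacdba" (length 8)

8


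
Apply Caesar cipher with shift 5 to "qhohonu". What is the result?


Caesar cipher: shift "qhohonu" by 5
  'q' (pos 16) + 5 = pos 21 = 'v'
  'h' (pos 7) + 5 = pos 12 = 'm'
  'o' (pos 14) + 5 = pos 19 = 't'
  'h' (pos 7) + 5 = pos 12 = 'm'
  'o' (pos 14) + 5 = pos 19 = 't'
  'n' (pos 13) + 5 = pos 18 = 's'
  'u' (pos 20) + 5 = pos 25 = 'z'
Result: vmtmtsz

vmtmtsz


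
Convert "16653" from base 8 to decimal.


Input: "16653" in base 8
Positional expansion:
  Digit '1' (value 1) x 8^4 = 4096
  Digit '6' (value 6) x 8^3 = 3072
  Digit '6' (value 6) x 8^2 = 384
  Digit '5' (value 5) x 8^1 = 40
  Digit '3' (value 3) x 8^0 = 3
Sum = 7595

7595


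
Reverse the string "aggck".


Input: aggck
Reading characters right to left:
  Position 4: 'k'
  Position 3: 'c'
  Position 2: 'g'
  Position 1: 'g'
  Position 0: 'a'
Reversed: kcgga

kcgga


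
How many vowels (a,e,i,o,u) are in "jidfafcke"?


Input: jidfafcke
Checking each character:
  'j' at position 0: consonant
  'i' at position 1: vowel (running total: 1)
  'd' at position 2: consonant
  'f' at position 3: consonant
  'a' at position 4: vowel (running total: 2)
  'f' at position 5: consonant
  'c' at position 6: consonant
  'k' at position 7: consonant
  'e' at position 8: vowel (running total: 3)
Total vowels: 3

3


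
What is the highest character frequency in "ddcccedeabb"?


Input: ddcccedeabb
Character counts:
  'a': 1
  'b': 2
  'c': 3
  'd': 3
  'e': 2
Maximum frequency: 3

3


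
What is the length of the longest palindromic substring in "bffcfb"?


Input: "bffcfb"
Checking substrings for palindromes:
  [2:5] "fcf" (len 3) => palindrome
  [1:3] "ff" (len 2) => palindrome
Longest palindromic substring: "fcf" with length 3

3


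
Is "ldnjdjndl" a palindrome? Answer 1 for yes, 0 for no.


Input: ldnjdjndl
Reversed: ldnjdjndl
  Compare pos 0 ('l') with pos 8 ('l'): match
  Compare pos 1 ('d') with pos 7 ('d'): match
  Compare pos 2 ('n') with pos 6 ('n'): match
  Compare pos 3 ('j') with pos 5 ('j'): match
Result: palindrome

1


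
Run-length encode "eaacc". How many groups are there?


Input: eaacc
Scanning for consecutive runs:
  Group 1: 'e' x 1 (positions 0-0)
  Group 2: 'a' x 2 (positions 1-2)
  Group 3: 'c' x 2 (positions 3-4)
Total groups: 3

3


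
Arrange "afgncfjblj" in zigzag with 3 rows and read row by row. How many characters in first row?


Zigzag "afgncfjblj" into 3 rows:
Placing characters:
  'a' => row 0
  'f' => row 1
  'g' => row 2
  'n' => row 1
  'c' => row 0
  'f' => row 1
  'j' => row 2
  'b' => row 1
  'l' => row 0
  'j' => row 1
Rows:
  Row 0: "acl"
  Row 1: "fnfbj"
  Row 2: "gj"
First row length: 3

3


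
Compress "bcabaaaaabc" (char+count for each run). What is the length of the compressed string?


Input: bcabaaaaabc
Runs:
  'b' x 1 => "b1"
  'c' x 1 => "c1"
  'a' x 1 => "a1"
  'b' x 1 => "b1"
  'a' x 5 => "a5"
  'b' x 1 => "b1"
  'c' x 1 => "c1"
Compressed: "b1c1a1b1a5b1c1"
Compressed length: 14

14


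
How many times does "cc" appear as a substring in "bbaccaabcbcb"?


Searching for "cc" in "bbaccaabcbcb"
Scanning each position:
  Position 0: "bb" => no
  Position 1: "ba" => no
  Position 2: "ac" => no
  Position 3: "cc" => MATCH
  Position 4: "ca" => no
  Position 5: "aa" => no
  Position 6: "ab" => no
  Position 7: "bc" => no
  Position 8: "cb" => no
  Position 9: "bc" => no
  Position 10: "cb" => no
Total occurrences: 1

1


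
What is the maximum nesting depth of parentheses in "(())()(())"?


Input: "(())()(())"
Tracking depth:
  Position 0 '(': depth becomes 1
  Position 1 '(': depth becomes 2
  Position 2 ')': depth becomes 1
  Position 3 ')': depth becomes 0
  Position 4 '(': depth becomes 1
  Position 5 ')': depth becomes 0
  Position 6 '(': depth becomes 1
  Position 7 '(': depth becomes 2
  Position 8 ')': depth becomes 1
  Position 9 ')': depth becomes 0
Maximum depth reached: 2

2


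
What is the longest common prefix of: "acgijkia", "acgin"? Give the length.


Words: acgijkia, acgin
  Position 0: all 'a' => match
  Position 1: all 'c' => match
  Position 2: all 'g' => match
  Position 3: all 'i' => match
  Position 4: ('j', 'n') => mismatch, stop
LCP = "acgi" (length 4)

4


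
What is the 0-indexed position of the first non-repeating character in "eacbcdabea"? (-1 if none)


Input: eacbcdabea
Character frequencies:
  'a': 3
  'b': 2
  'c': 2
  'd': 1
  'e': 2
Scanning left to right for freq == 1:
  Position 0 ('e'): freq=2, skip
  Position 1 ('a'): freq=3, skip
  Position 2 ('c'): freq=2, skip
  Position 3 ('b'): freq=2, skip
  Position 4 ('c'): freq=2, skip
  Position 5 ('d'): unique! => answer = 5

5


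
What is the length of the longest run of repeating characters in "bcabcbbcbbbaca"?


Input: "bcabcbbcbbbaca"
Scanning for longest run:
  Position 1 ('c'): new char, reset run to 1
  Position 2 ('a'): new char, reset run to 1
  Position 3 ('b'): new char, reset run to 1
  Position 4 ('c'): new char, reset run to 1
  Position 5 ('b'): new char, reset run to 1
  Position 6 ('b'): continues run of 'b', length=2
  Position 7 ('c'): new char, reset run to 1
  Position 8 ('b'): new char, reset run to 1
  Position 9 ('b'): continues run of 'b', length=2
  Position 10 ('b'): continues run of 'b', length=3
  Position 11 ('a'): new char, reset run to 1
  Position 12 ('c'): new char, reset run to 1
  Position 13 ('a'): new char, reset run to 1
Longest run: 'b' with length 3

3


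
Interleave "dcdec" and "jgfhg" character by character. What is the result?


Interleaving "dcdec" and "jgfhg":
  Position 0: 'd' from first, 'j' from second => "dj"
  Position 1: 'c' from first, 'g' from second => "cg"
  Position 2: 'd' from first, 'f' from second => "df"
  Position 3: 'e' from first, 'h' from second => "eh"
  Position 4: 'c' from first, 'g' from second => "cg"
Result: djcgdfehcg

djcgdfehcg


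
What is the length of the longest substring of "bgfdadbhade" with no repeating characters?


Input: "bgfdadbhade"
Sliding window (track last position of each char):
  Position 0 ('b'): window [0,0] length 1 -- new best
  Position 1 ('g'): window [0,1] length 2 -- new best
  Position 2 ('f'): window [0,2] length 3 -- new best
  Position 3 ('d'): window [0,3] length 4 -- new best
  Position 4 ('a'): window [0,4] length 5 -- new best
  Position 5 ('d'): repeat (last at 3), move window start to 4
  Position 5 ('d'): window [4,5] length 2
  Position 6 ('b'): window [4,6] length 3
  Position 7 ('h'): window [4,7] length 4
  Position 8 ('a'): repeat (last at 4), move window start to 5
  Position 8 ('a'): window [5,8] length 4
  Position 9 ('d'): repeat (last at 5), move window start to 6
  Position 9 ('d'): window [6,9] length 4
  Position 10 ('e'): window [6,10] length 5
Longest substring with no repeats: "bgfda" with length 5

5


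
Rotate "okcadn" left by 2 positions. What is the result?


Input: "okcadn", rotate left by 2
First 2 characters: "ok"
Remaining characters: "cadn"
Concatenate remaining + first: "cadn" + "ok" = "cadnok"

cadnok


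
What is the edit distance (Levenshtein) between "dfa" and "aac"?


Computing edit distance: "dfa" -> "aac"
DP table:
           a    a    c
      0    1    2    3
  d   1    1    2    3
  f   2    2    2    3
  a   3    2    2    3
Edit distance = dp[3][3] = 3

3


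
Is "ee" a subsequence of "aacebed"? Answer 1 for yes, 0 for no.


Check if "ee" is a subsequence of "aacebed"
Greedy scan:
  Position 0 ('a'): no match needed
  Position 1 ('a'): no match needed
  Position 2 ('c'): no match needed
  Position 3 ('e'): matches sub[0] = 'e'
  Position 4 ('b'): no match needed
  Position 5 ('e'): matches sub[1] = 'e'
  Position 6 ('d'): no match needed
All 2 characters matched => is a subsequence

1


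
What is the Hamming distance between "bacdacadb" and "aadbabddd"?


Comparing "bacdacadb" and "aadbabddd" position by position:
  Position 0: 'b' vs 'a' => differ
  Position 1: 'a' vs 'a' => same
  Position 2: 'c' vs 'd' => differ
  Position 3: 'd' vs 'b' => differ
  Position 4: 'a' vs 'a' => same
  Position 5: 'c' vs 'b' => differ
  Position 6: 'a' vs 'd' => differ
  Position 7: 'd' vs 'd' => same
  Position 8: 'b' vs 'd' => differ
Total differences (Hamming distance): 6

6


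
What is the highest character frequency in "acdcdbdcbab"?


Input: acdcdbdcbab
Character counts:
  'a': 2
  'b': 3
  'c': 3
  'd': 3
Maximum frequency: 3

3


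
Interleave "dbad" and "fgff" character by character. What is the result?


Interleaving "dbad" and "fgff":
  Position 0: 'd' from first, 'f' from second => "df"
  Position 1: 'b' from first, 'g' from second => "bg"
  Position 2: 'a' from first, 'f' from second => "af"
  Position 3: 'd' from first, 'f' from second => "df"
Result: dfbgafdf

dfbgafdf


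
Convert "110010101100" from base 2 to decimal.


Input: "110010101100" in base 2
Positional expansion:
  Digit '1' (value 1) x 2^11 = 2048
  Digit '1' (value 1) x 2^10 = 1024
  Digit '0' (value 0) x 2^9 = 0
  Digit '0' (value 0) x 2^8 = 0
  Digit '1' (value 1) x 2^7 = 128
  Digit '0' (value 0) x 2^6 = 0
  Digit '1' (value 1) x 2^5 = 32
  Digit '0' (value 0) x 2^4 = 0
  Digit '1' (value 1) x 2^3 = 8
  Digit '1' (value 1) x 2^2 = 4
  Digit '0' (value 0) x 2^1 = 0
  Digit '0' (value 0) x 2^0 = 0
Sum = 3244

3244


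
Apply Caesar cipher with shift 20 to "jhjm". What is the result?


Caesar cipher: shift "jhjm" by 20
  'j' (pos 9) + 20 = pos 3 = 'd'
  'h' (pos 7) + 20 = pos 1 = 'b'
  'j' (pos 9) + 20 = pos 3 = 'd'
  'm' (pos 12) + 20 = pos 6 = 'g'
Result: dbdg

dbdg


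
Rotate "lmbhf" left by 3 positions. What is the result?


Input: "lmbhf", rotate left by 3
First 3 characters: "lmb"
Remaining characters: "hf"
Concatenate remaining + first: "hf" + "lmb" = "hflmb"

hflmb


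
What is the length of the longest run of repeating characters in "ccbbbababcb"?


Input: "ccbbbababcb"
Scanning for longest run:
  Position 1 ('c'): continues run of 'c', length=2
  Position 2 ('b'): new char, reset run to 1
  Position 3 ('b'): continues run of 'b', length=2
  Position 4 ('b'): continues run of 'b', length=3
  Position 5 ('a'): new char, reset run to 1
  Position 6 ('b'): new char, reset run to 1
  Position 7 ('a'): new char, reset run to 1
  Position 8 ('b'): new char, reset run to 1
  Position 9 ('c'): new char, reset run to 1
  Position 10 ('b'): new char, reset run to 1
Longest run: 'b' with length 3

3


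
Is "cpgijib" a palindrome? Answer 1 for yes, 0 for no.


Input: cpgijib
Reversed: bijigpc
  Compare pos 0 ('c') with pos 6 ('b'): MISMATCH
  Compare pos 1 ('p') with pos 5 ('i'): MISMATCH
  Compare pos 2 ('g') with pos 4 ('j'): MISMATCH
Result: not a palindrome

0


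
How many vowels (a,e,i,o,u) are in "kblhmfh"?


Input: kblhmfh
Checking each character:
  'k' at position 0: consonant
  'b' at position 1: consonant
  'l' at position 2: consonant
  'h' at position 3: consonant
  'm' at position 4: consonant
  'f' at position 5: consonant
  'h' at position 6: consonant
Total vowels: 0

0


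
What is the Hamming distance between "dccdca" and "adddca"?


Comparing "dccdca" and "adddca" position by position:
  Position 0: 'd' vs 'a' => differ
  Position 1: 'c' vs 'd' => differ
  Position 2: 'c' vs 'd' => differ
  Position 3: 'd' vs 'd' => same
  Position 4: 'c' vs 'c' => same
  Position 5: 'a' vs 'a' => same
Total differences (Hamming distance): 3

3


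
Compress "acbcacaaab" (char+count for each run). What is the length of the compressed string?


Input: acbcacaaab
Runs:
  'a' x 1 => "a1"
  'c' x 1 => "c1"
  'b' x 1 => "b1"
  'c' x 1 => "c1"
  'a' x 1 => "a1"
  'c' x 1 => "c1"
  'a' x 3 => "a3"
  'b' x 1 => "b1"
Compressed: "a1c1b1c1a1c1a3b1"
Compressed length: 16

16


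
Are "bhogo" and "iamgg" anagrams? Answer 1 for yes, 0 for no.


Strings: "bhogo", "iamgg"
Sorted first:  bghoo
Sorted second: aggim
Differ at position 0: 'b' vs 'a' => not anagrams

0


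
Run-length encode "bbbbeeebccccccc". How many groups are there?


Input: bbbbeeebccccccc
Scanning for consecutive runs:
  Group 1: 'b' x 4 (positions 0-3)
  Group 2: 'e' x 3 (positions 4-6)
  Group 3: 'b' x 1 (positions 7-7)
  Group 4: 'c' x 7 (positions 8-14)
Total groups: 4

4


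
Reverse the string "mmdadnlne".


Input: mmdadnlne
Reading characters right to left:
  Position 8: 'e'
  Position 7: 'n'
  Position 6: 'l'
  Position 5: 'n'
  Position 4: 'd'
  Position 3: 'a'
  Position 2: 'd'
  Position 1: 'm'
  Position 0: 'm'
Reversed: enlndadmm

enlndadmm


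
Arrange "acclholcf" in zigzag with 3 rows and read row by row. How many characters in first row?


Zigzag "acclholcf" into 3 rows:
Placing characters:
  'a' => row 0
  'c' => row 1
  'c' => row 2
  'l' => row 1
  'h' => row 0
  'o' => row 1
  'l' => row 2
  'c' => row 1
  'f' => row 0
Rows:
  Row 0: "ahf"
  Row 1: "cloc"
  Row 2: "cl"
First row length: 3

3


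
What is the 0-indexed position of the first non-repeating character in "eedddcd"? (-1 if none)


Input: eedddcd
Character frequencies:
  'c': 1
  'd': 4
  'e': 2
Scanning left to right for freq == 1:
  Position 0 ('e'): freq=2, skip
  Position 1 ('e'): freq=2, skip
  Position 2 ('d'): freq=4, skip
  Position 3 ('d'): freq=4, skip
  Position 4 ('d'): freq=4, skip
  Position 5 ('c'): unique! => answer = 5

5


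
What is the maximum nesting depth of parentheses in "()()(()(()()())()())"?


Input: "()()(()(()()())()())"
Tracking depth:
  Position 0 '(': depth becomes 1
  Position 1 ')': depth becomes 0
  Position 2 '(': depth becomes 1
  Position 3 ')': depth becomes 0
  Position 4 '(': depth becomes 1
  Position 5 '(': depth becomes 2
  Position 6 ')': depth becomes 1
  Position 7 '(': depth becomes 2
  Position 8 '(': depth becomes 3
  Position 9 ')': depth becomes 2
  Position 10 '(': depth becomes 3
  Position 11 ')': depth becomes 2
  Position 12 '(': depth becomes 3
  Position 13 ')': depth becomes 2
  Position 14 ')': depth becomes 1
  Position 15 '(': depth becomes 2
  Position 16 ')': depth becomes 1
  Position 17 '(': depth becomes 2
  Position 18 ')': depth becomes 1
  Position 19 ')': depth becomes 0
Maximum depth reached: 3

3


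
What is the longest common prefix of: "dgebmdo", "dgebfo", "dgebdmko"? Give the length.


Words: dgebmdo, dgebfo, dgebdmko
  Position 0: all 'd' => match
  Position 1: all 'g' => match
  Position 2: all 'e' => match
  Position 3: all 'b' => match
  Position 4: ('m', 'f', 'd') => mismatch, stop
LCP = "dgeb" (length 4)

4


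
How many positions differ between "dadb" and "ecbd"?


Comparing "dadb" and "ecbd" position by position:
  Position 0: 'd' vs 'e' => DIFFER
  Position 1: 'a' vs 'c' => DIFFER
  Position 2: 'd' vs 'b' => DIFFER
  Position 3: 'b' vs 'd' => DIFFER
Positions that differ: 4

4


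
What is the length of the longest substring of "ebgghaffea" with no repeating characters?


Input: "ebgghaffea"
Sliding window (track last position of each char):
  Position 0 ('e'): window [0,0] length 1 -- new best
  Position 1 ('b'): window [0,1] length 2 -- new best
  Position 2 ('g'): window [0,2] length 3 -- new best
  Position 3 ('g'): repeat (last at 2), move window start to 3
  Position 3 ('g'): window [3,3] length 1
  Position 4 ('h'): window [3,4] length 2
  Position 5 ('a'): window [3,5] length 3
  Position 6 ('f'): window [3,6] length 4 -- new best
  Position 7 ('f'): repeat (last at 6), move window start to 7
  Position 7 ('f'): window [7,7] length 1
  Position 8 ('e'): window [7,8] length 2
  Position 9 ('a'): window [7,9] length 3
Longest substring with no repeats: "ghaf" with length 4

4


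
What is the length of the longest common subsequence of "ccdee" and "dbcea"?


LCS of "ccdee" and "dbcea"
DP table:
           d    b    c    e    a
      0    0    0    0    0    0
  c   0    0    0    1    1    1
  c   0    0    0    1    1    1
  d   0    1    1    1    1    1
  e   0    1    1    1    2    2
  e   0    1    1    1    2    2
LCS length = dp[5][5] = 2

2


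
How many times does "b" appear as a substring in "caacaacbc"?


Searching for "b" in "caacaacbc"
Scanning each position:
  Position 0: "c" => no
  Position 1: "a" => no
  Position 2: "a" => no
  Position 3: "c" => no
  Position 4: "a" => no
  Position 5: "a" => no
  Position 6: "c" => no
  Position 7: "b" => MATCH
  Position 8: "c" => no
Total occurrences: 1

1


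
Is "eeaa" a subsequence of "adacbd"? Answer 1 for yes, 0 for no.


Check if "eeaa" is a subsequence of "adacbd"
Greedy scan:
  Position 0 ('a'): no match needed
  Position 1 ('d'): no match needed
  Position 2 ('a'): no match needed
  Position 3 ('c'): no match needed
  Position 4 ('b'): no match needed
  Position 5 ('d'): no match needed
Only matched 0/4 characters => not a subsequence

0


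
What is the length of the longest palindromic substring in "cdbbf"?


Input: "cdbbf"
Checking substrings for palindromes:
  [2:4] "bb" (len 2) => palindrome
Longest palindromic substring: "bb" with length 2

2


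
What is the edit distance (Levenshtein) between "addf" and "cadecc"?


Computing edit distance: "addf" -> "cadecc"
DP table:
           c    a    d    e    c    c
      0    1    2    3    4    5    6
  a   1    1    1    2    3    4    5
  d   2    2    2    1    2    3    4
  d   3    3    3    2    2    3    4
  f   4    4    4    3    3    3    4
Edit distance = dp[4][6] = 4

4


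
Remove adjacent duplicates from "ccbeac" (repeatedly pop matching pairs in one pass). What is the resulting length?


Input: ccbeac
Stack-based adjacent duplicate removal:
  Read 'c': push. Stack: c
  Read 'c': matches stack top 'c' => pop. Stack: (empty)
  Read 'b': push. Stack: b
  Read 'e': push. Stack: be
  Read 'a': push. Stack: bea
  Read 'c': push. Stack: beac
Final stack: "beac" (length 4)

4


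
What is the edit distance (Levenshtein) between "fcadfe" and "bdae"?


Computing edit distance: "fcadfe" -> "bdae"
DP table:
           b    d    a    e
      0    1    2    3    4
  f   1    1    2    3    4
  c   2    2    2    3    4
  a   3    3    3    2    3
  d   4    4    3    3    3
  f   5    5    4    4    4
  e   6    6    5    5    4
Edit distance = dp[6][4] = 4

4


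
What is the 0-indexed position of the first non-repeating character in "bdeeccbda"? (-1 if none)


Input: bdeeccbda
Character frequencies:
  'a': 1
  'b': 2
  'c': 2
  'd': 2
  'e': 2
Scanning left to right for freq == 1:
  Position 0 ('b'): freq=2, skip
  Position 1 ('d'): freq=2, skip
  Position 2 ('e'): freq=2, skip
  Position 3 ('e'): freq=2, skip
  Position 4 ('c'): freq=2, skip
  Position 5 ('c'): freq=2, skip
  Position 6 ('b'): freq=2, skip
  Position 7 ('d'): freq=2, skip
  Position 8 ('a'): unique! => answer = 8

8


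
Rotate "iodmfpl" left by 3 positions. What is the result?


Input: "iodmfpl", rotate left by 3
First 3 characters: "iod"
Remaining characters: "mfpl"
Concatenate remaining + first: "mfpl" + "iod" = "mfpliod"

mfpliod


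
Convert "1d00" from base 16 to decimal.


Input: "1d00" in base 16
Positional expansion:
  Digit '1' (value 1) x 16^3 = 4096
  Digit 'd' (value 13) x 16^2 = 3328
  Digit '0' (value 0) x 16^1 = 0
  Digit '0' (value 0) x 16^0 = 0
Sum = 7424

7424


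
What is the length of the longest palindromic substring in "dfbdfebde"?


Input: "dfbdfebde"
Checking substrings for palindromes:
  No multi-char palindromic substrings found
Longest palindromic substring: "d" with length 1

1


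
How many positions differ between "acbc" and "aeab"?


Comparing "acbc" and "aeab" position by position:
  Position 0: 'a' vs 'a' => same
  Position 1: 'c' vs 'e' => DIFFER
  Position 2: 'b' vs 'a' => DIFFER
  Position 3: 'c' vs 'b' => DIFFER
Positions that differ: 3

3


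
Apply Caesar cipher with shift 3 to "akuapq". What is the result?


Caesar cipher: shift "akuapq" by 3
  'a' (pos 0) + 3 = pos 3 = 'd'
  'k' (pos 10) + 3 = pos 13 = 'n'
  'u' (pos 20) + 3 = pos 23 = 'x'
  'a' (pos 0) + 3 = pos 3 = 'd'
  'p' (pos 15) + 3 = pos 18 = 's'
  'q' (pos 16) + 3 = pos 19 = 't'
Result: dnxdst

dnxdst


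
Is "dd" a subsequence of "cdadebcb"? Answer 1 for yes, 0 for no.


Check if "dd" is a subsequence of "cdadebcb"
Greedy scan:
  Position 0 ('c'): no match needed
  Position 1 ('d'): matches sub[0] = 'd'
  Position 2 ('a'): no match needed
  Position 3 ('d'): matches sub[1] = 'd'
  Position 4 ('e'): no match needed
  Position 5 ('b'): no match needed
  Position 6 ('c'): no match needed
  Position 7 ('b'): no match needed
All 2 characters matched => is a subsequence

1


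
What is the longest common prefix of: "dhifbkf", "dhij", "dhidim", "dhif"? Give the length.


Words: dhifbkf, dhij, dhidim, dhif
  Position 0: all 'd' => match
  Position 1: all 'h' => match
  Position 2: all 'i' => match
  Position 3: ('f', 'j', 'd', 'f') => mismatch, stop
LCP = "dhi" (length 3)

3


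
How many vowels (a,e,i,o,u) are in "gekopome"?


Input: gekopome
Checking each character:
  'g' at position 0: consonant
  'e' at position 1: vowel (running total: 1)
  'k' at position 2: consonant
  'o' at position 3: vowel (running total: 2)
  'p' at position 4: consonant
  'o' at position 5: vowel (running total: 3)
  'm' at position 6: consonant
  'e' at position 7: vowel (running total: 4)
Total vowels: 4

4
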